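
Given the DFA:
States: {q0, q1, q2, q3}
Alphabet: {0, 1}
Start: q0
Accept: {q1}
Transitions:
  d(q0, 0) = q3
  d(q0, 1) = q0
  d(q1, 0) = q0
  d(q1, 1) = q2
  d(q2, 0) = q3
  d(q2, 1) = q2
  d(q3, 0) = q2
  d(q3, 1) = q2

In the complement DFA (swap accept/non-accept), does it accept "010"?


Trace: q0 -> q3 -> q2 -> q3
Final: q3
Original accept: {q1}
Complement: q3 is not in original accept

Yes, complement accepts (original rejects)


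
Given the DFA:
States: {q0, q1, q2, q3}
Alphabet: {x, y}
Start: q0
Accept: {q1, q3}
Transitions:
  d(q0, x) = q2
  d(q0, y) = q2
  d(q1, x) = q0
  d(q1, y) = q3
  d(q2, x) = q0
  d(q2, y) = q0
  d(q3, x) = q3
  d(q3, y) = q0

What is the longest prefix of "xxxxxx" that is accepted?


Run the DFA, marking each prefix where the state is accepting:
  "" -> q0 [reject]
  "x" -> q2 [reject]
  "xx" -> q0 [reject]
  "xxx" -> q2 [reject]
  "xxxx" -> q0 [reject]
  "xxxxx" -> q2 [reject]
  "xxxxxx" -> q0 [reject]

No prefix is accepted


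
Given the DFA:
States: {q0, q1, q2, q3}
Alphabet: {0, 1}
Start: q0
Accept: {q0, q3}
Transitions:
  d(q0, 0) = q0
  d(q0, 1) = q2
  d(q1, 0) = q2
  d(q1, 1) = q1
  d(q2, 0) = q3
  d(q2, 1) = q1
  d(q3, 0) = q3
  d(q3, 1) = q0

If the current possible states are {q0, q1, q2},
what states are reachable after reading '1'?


Apply transition on '1' from each current state:
  d(q0, 1) = q2
  d(q1, 1) = q1
  d(q2, 1) = q1

{q1, q2}


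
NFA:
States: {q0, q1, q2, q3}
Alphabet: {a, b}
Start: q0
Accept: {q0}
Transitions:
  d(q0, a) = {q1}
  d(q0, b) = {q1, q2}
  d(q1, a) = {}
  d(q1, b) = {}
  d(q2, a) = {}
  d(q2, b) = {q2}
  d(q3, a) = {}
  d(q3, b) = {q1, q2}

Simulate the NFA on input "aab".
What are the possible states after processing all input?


Start: {q0}
  --a--> {q1}
  --a--> {}
  --b--> {}

{} (empty set, no valid transitions)


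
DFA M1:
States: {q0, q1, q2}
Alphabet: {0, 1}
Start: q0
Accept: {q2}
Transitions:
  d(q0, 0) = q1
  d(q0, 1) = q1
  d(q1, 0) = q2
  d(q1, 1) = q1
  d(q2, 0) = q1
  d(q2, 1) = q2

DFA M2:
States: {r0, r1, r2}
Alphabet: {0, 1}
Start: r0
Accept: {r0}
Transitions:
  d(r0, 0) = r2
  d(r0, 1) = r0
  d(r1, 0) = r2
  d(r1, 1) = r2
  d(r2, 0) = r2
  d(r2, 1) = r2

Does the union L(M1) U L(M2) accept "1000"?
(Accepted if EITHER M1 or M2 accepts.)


M1: final=q2 accepted=True
M2: final=r2 accepted=False

Yes, union accepts


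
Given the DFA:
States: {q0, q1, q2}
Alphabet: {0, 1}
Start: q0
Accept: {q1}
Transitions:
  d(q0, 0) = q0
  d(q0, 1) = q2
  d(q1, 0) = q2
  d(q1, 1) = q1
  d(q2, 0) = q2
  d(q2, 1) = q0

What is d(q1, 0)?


Looking up transition d(q1, 0)

q2


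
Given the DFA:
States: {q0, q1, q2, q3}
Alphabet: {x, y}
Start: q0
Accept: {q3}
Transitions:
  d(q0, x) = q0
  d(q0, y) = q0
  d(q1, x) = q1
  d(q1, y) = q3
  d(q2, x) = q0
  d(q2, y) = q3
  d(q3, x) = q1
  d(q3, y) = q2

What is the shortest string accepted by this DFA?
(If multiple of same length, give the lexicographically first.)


BFS by string length (lex-first path to each state shown):
  len 0: q0<-""
  len 1: q0<-"x"
  len 2: q0<-"xx"
  len 3: q0<-"xxx"
  len 4: q0<-"xxxx"
  len 5: q0<-"xxxxx"
  len 6: q0<-"xxxxxx"
  len 7: q0<-"xxxxxxx"
  len 8: q0<-"xxxxxxxx"

No string accepted (empty language)


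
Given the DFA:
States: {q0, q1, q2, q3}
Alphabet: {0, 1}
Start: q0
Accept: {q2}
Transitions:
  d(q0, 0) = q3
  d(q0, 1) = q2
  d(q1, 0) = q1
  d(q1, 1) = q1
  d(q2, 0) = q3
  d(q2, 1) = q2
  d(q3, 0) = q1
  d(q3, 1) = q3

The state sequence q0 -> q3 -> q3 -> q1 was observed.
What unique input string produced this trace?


Trace back each transition to find the symbol:
  q0 --[0]--> q3
  q3 --[1]--> q3
  q3 --[0]--> q1

"010"


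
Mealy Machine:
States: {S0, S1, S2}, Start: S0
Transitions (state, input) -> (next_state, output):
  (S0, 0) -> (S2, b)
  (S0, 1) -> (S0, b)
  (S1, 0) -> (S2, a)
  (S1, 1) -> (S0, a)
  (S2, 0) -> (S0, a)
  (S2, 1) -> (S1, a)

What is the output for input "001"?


Step-by-step:
  (S0, 0) -> (S2, b)
  (S2, 0) -> (S0, a)
  (S0, 1) -> (S0, b)

"bab"


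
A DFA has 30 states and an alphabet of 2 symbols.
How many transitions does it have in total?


Each state has exactly one transition per symbol.
30 * 2 = 60

60


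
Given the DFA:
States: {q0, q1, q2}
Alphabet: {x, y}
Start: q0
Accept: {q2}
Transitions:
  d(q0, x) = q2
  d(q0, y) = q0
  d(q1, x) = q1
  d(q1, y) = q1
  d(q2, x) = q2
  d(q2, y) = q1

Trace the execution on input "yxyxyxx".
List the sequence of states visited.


Input: yxyxyxx
d(q0, y) = q0
d(q0, x) = q2
d(q2, y) = q1
d(q1, x) = q1
d(q1, y) = q1
d(q1, x) = q1
d(q1, x) = q1


q0 -> q0 -> q2 -> q1 -> q1 -> q1 -> q1 -> q1


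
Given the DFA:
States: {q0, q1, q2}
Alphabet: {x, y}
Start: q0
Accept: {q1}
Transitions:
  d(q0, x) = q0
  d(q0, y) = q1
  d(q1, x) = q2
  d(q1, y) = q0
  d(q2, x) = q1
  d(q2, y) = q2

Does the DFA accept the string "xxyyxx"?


Trace: q0 -> q0 -> q0 -> q1 -> q0 -> q0 -> q0
Final state: q0
Accept states: {q1}

No, rejected (final state q0 is not an accept state)


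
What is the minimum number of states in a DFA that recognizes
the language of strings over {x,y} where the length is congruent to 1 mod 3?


States track (length) mod 3.
Need 3 states: one per remainder 0..2; accept = remainder 1.

3


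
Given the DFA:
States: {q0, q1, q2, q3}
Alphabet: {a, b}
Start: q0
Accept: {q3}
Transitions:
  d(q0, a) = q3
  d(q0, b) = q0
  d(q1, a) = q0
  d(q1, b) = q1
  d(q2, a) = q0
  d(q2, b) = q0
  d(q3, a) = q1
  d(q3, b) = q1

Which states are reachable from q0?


BFS from q0:
  layer 0: {q0}
  layer 1: {q3}
  layer 2: {q1}

{q0, q1, q3}


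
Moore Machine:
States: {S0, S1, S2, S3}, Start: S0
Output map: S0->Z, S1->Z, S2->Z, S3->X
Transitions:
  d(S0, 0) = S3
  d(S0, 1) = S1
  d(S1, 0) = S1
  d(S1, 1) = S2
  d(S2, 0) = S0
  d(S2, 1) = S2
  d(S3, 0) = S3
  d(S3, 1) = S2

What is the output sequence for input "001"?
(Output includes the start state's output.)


Start: S0 (output Z)
  --0--> S3 (output X)
  --0--> S3 (output X)
  --1--> S2 (output Z)

"ZXXZ"


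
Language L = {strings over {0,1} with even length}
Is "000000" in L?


length = 6; 6 mod 2 = 0

Yes, "000000" is in L


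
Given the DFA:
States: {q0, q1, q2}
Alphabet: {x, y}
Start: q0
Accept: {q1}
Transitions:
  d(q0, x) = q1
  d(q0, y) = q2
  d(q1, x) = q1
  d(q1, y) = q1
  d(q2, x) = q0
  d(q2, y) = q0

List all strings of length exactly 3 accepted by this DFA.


All strings of length 3: 8 total
Accepted: 6

"xxx", "xxy", "xyx", "xyy", "yxx", "yyx"


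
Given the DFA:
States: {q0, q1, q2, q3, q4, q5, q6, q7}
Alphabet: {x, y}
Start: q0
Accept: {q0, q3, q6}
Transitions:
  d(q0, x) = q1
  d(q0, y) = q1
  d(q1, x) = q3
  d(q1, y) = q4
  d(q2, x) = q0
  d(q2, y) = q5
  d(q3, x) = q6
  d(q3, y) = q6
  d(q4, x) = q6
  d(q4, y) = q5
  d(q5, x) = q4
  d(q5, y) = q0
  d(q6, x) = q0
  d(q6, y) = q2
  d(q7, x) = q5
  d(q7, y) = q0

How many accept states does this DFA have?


Accept states listed: {q0, q3, q6}
Counting: q0(1) q3(2) q6(3)

3


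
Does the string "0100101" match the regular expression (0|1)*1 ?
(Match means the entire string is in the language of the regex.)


|string| = 7; first = '0'; last = '1'

Yes, "0100101" matches (0|1)*1


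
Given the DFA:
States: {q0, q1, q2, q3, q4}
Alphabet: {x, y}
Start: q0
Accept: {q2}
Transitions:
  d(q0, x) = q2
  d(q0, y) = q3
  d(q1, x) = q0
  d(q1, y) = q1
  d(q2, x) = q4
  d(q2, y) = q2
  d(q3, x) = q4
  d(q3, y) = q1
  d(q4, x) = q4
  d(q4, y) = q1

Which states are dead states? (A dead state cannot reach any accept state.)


Forward reachability from each state:
  q0 -> reaches accept state q2 (live)
  q1 -> reaches accept state q2 (live)
  q2 -> reaches accept state q2 (live)
  q3 -> reaches accept state q2 (live)
  q4 -> reaches accept state q2 (live)

None (all states can reach an accept state)


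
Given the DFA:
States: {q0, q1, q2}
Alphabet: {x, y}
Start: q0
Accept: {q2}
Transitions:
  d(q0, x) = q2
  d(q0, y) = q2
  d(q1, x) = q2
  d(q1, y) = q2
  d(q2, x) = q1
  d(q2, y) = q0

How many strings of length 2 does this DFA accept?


Enumerating all length-2 strings:
  "xx" -> q1 [reject]
  "xy" -> q0 [reject]
  "yx" -> q1 [reject]
  "yy" -> q0 [reject]

0 out of 4


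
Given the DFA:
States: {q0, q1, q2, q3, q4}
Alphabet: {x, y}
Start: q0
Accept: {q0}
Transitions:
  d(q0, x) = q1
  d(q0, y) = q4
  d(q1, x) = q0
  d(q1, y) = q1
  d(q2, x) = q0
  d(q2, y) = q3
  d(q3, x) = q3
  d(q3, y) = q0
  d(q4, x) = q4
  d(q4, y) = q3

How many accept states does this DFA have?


Accept states listed: {q0}
Counting: q0(1)

1


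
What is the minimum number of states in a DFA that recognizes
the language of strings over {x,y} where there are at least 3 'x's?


States: count = 0, 1, ..., 2, and a final '>= 3' state.
Total: 3 + 1 = 4. Accept = '>= 3' state.

4


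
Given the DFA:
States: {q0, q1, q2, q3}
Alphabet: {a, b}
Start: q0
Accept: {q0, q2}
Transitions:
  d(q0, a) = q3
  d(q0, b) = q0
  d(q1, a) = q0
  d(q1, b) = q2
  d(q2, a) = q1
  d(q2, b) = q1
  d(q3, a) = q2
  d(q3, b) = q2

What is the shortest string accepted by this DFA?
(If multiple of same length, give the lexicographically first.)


BFS by string length (lex-first path to each state shown):
  len 0: q0<-""
Found accept state at length 0.

"" (empty string)


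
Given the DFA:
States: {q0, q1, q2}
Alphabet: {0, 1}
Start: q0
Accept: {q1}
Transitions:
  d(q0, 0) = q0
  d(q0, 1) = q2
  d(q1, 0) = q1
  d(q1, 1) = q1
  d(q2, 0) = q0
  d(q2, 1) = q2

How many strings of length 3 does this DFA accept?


Enumerating all length-3 strings:
  "000" -> q0 [reject]
  "001" -> q2 [reject]
  "010" -> q0 [reject]
  "011" -> q2 [reject]
  "100" -> q0 [reject]
  "101" -> q2 [reject]
  "110" -> q0 [reject]
  "111" -> q2 [reject]

0 out of 8


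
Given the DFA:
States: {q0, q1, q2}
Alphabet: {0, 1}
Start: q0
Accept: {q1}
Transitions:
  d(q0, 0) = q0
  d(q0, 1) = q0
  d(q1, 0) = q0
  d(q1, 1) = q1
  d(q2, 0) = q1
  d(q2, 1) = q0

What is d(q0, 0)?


Looking up transition d(q0, 0)

q0


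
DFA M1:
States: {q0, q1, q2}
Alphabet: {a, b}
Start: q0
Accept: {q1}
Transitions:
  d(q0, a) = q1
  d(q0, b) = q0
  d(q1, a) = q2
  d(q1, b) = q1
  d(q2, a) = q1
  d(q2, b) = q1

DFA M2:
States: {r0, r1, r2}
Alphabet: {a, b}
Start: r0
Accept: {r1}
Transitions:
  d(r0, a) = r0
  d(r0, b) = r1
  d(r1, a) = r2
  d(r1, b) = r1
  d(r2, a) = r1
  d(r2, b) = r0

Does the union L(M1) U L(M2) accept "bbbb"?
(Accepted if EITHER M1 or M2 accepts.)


M1: final=q0 accepted=False
M2: final=r1 accepted=True

Yes, union accepts


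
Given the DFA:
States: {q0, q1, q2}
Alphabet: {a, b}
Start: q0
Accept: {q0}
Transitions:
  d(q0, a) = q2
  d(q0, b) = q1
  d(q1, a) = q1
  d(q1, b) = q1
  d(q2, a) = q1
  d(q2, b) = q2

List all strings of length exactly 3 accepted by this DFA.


All strings of length 3: 8 total
Accepted: 0

None


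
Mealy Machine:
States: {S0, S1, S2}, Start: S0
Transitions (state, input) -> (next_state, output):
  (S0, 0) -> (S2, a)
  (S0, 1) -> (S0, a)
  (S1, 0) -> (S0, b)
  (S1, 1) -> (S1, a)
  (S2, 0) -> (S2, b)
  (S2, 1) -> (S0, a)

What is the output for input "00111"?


Step-by-step:
  (S0, 0) -> (S2, a)
  (S2, 0) -> (S2, b)
  (S2, 1) -> (S0, a)
  (S0, 1) -> (S0, a)
  (S0, 1) -> (S0, a)

"abaaa"


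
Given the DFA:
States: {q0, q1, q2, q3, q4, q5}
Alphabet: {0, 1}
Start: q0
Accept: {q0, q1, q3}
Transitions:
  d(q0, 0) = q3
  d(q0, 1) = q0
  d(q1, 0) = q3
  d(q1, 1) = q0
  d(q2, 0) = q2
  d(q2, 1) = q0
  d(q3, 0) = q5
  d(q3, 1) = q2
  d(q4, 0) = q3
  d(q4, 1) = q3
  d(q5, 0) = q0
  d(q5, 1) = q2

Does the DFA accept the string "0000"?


Trace: q0 -> q3 -> q5 -> q0 -> q3
Final state: q3
Accept states: {q0, q1, q3}

Yes, accepted (final state q3 is an accept state)


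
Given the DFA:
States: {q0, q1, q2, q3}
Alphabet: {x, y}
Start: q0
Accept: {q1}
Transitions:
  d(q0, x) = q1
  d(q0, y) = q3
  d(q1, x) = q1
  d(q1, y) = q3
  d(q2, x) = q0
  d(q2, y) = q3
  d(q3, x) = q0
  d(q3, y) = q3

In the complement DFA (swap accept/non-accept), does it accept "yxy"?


Trace: q0 -> q3 -> q0 -> q3
Final: q3
Original accept: {q1}
Complement: q3 is not in original accept

Yes, complement accepts (original rejects)


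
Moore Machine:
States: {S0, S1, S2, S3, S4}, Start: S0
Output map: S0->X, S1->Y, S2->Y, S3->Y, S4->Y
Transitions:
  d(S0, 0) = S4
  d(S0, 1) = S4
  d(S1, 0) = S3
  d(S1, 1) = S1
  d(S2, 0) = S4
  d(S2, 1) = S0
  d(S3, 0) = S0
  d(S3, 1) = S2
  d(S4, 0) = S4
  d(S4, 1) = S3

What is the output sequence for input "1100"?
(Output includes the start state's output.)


Start: S0 (output X)
  --1--> S4 (output Y)
  --1--> S3 (output Y)
  --0--> S0 (output X)
  --0--> S4 (output Y)

"XYYXY"


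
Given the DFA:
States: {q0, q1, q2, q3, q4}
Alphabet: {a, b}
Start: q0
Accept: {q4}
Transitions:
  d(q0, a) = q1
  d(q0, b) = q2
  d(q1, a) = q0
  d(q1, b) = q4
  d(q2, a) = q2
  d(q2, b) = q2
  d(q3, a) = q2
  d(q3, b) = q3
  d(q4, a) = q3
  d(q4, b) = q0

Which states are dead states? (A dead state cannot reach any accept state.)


Forward reachability from each state:
  q0 -> reaches accept state q4 (live)
  q1 -> reaches accept state q4 (live)
  q2 -> reaches {q2}, no accept state (dead)
  q3 -> reaches {q2, q3}, no accept state (dead)
  q4 -> reaches accept state q4 (live)

{q2, q3}


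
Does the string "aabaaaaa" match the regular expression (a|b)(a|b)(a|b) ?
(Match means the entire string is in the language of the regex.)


|string| = 8; first = 'a'; last = 'a'

No, "aabaaaaa" does not match (a|b)(a|b)(a|b)


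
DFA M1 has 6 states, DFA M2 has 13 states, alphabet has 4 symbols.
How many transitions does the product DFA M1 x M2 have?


Product DFA has 6 * 13 = 78 states.
Each has 4 transitions: 78 * 4 = 312

312


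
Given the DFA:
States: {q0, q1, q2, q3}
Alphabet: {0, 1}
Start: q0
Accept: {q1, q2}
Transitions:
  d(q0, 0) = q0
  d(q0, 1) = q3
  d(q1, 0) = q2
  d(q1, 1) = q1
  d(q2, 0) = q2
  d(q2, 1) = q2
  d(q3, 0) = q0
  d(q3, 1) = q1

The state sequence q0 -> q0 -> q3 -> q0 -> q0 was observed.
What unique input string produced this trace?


Trace back each transition to find the symbol:
  q0 --[0]--> q0
  q0 --[1]--> q3
  q3 --[0]--> q0
  q0 --[0]--> q0

"0100"


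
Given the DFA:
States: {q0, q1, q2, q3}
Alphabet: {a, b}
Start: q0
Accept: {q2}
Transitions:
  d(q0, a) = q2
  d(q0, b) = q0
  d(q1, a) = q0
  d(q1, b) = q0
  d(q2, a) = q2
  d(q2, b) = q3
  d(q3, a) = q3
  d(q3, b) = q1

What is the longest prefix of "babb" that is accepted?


Run the DFA, marking each prefix where the state is accepting:
  "" -> q0 [reject]
  "b" -> q0 [reject]
  "ba" -> q2 [accept]
  "bab" -> q3 [reject]
  "babb" -> q1 [reject]

"ba"


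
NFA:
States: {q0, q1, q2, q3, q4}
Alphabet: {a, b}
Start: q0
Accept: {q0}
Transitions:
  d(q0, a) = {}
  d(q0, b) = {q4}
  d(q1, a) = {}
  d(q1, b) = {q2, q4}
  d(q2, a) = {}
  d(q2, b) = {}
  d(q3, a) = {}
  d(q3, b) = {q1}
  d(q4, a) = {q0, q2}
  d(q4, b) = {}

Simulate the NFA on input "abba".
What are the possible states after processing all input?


Start: {q0}
  --a--> {}
  --b--> {}
  --b--> {}
  --a--> {}

{} (empty set, no valid transitions)


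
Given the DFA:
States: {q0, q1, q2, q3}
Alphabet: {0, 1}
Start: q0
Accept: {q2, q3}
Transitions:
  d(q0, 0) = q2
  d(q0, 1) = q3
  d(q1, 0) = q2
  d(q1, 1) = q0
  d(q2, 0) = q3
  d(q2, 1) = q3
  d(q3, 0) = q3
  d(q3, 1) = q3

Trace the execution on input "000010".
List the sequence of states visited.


Input: 000010
d(q0, 0) = q2
d(q2, 0) = q3
d(q3, 0) = q3
d(q3, 0) = q3
d(q3, 1) = q3
d(q3, 0) = q3


q0 -> q2 -> q3 -> q3 -> q3 -> q3 -> q3


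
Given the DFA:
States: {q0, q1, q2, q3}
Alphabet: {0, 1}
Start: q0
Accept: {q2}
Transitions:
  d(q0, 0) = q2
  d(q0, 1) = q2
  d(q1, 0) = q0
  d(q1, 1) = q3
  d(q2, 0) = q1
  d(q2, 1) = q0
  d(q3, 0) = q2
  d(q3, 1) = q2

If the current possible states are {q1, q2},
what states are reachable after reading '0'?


Apply transition on '0' from each current state:
  d(q1, 0) = q0
  d(q2, 0) = q1

{q0, q1}


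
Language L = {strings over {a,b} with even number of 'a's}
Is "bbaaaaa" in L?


count('a') = 5; 5 mod 2 = 1

No, "bbaaaaa" is not in L


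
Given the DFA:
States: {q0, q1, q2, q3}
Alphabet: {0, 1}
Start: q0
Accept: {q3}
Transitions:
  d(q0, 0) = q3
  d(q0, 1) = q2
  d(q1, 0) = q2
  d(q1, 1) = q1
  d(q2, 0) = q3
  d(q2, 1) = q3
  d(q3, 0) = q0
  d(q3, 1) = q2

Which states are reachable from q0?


BFS from q0:
  layer 0: {q0}
  layer 1: {q2, q3}

{q0, q2, q3}


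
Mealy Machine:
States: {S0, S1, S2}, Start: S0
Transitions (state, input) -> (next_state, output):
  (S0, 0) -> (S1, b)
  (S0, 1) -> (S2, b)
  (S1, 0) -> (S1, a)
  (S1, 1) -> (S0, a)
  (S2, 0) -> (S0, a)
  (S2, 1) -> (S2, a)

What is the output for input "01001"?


Step-by-step:
  (S0, 0) -> (S1, b)
  (S1, 1) -> (S0, a)
  (S0, 0) -> (S1, b)
  (S1, 0) -> (S1, a)
  (S1, 1) -> (S0, a)

"babaa"


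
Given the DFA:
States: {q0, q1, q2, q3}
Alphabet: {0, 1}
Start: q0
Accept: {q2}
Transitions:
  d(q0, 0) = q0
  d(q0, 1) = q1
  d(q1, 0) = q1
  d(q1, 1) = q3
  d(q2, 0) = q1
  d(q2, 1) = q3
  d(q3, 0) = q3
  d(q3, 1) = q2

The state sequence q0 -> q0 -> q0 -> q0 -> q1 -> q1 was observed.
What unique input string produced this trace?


Trace back each transition to find the symbol:
  q0 --[0]--> q0
  q0 --[0]--> q0
  q0 --[0]--> q0
  q0 --[1]--> q1
  q1 --[0]--> q1

"00010"


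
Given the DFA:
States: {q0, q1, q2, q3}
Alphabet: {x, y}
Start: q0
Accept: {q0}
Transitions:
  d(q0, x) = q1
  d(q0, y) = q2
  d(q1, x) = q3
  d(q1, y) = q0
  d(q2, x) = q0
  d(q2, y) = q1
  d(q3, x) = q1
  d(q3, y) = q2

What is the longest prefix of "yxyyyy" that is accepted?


Run the DFA, marking each prefix where the state is accepting:
  "" -> q0 [accept]
  "y" -> q2 [reject]
  "yx" -> q0 [accept]
  "yxy" -> q2 [reject]
  "yxyy" -> q1 [reject]
  "yxyyy" -> q0 [accept]
  "yxyyyy" -> q2 [reject]

"yxyyy"


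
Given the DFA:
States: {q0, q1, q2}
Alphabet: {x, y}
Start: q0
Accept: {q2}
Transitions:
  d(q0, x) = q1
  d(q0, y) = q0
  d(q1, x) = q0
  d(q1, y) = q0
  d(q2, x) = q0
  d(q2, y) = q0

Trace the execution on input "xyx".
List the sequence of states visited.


Input: xyx
d(q0, x) = q1
d(q1, y) = q0
d(q0, x) = q1


q0 -> q1 -> q0 -> q1


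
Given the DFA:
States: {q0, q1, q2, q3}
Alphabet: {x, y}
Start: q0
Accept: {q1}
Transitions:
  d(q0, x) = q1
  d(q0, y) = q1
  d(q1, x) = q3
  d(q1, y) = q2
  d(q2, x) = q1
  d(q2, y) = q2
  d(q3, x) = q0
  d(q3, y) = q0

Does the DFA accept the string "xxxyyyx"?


Trace: q0 -> q1 -> q3 -> q0 -> q1 -> q2 -> q2 -> q1
Final state: q1
Accept states: {q1}

Yes, accepted (final state q1 is an accept state)


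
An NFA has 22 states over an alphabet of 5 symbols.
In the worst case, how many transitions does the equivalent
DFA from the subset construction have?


Subset construction: one DFA state per subset of NFA states = 2^22 = 4194304 states.
Each DFA state has 5 outgoing transitions: 4194304 * 5 = 20971520

20971520


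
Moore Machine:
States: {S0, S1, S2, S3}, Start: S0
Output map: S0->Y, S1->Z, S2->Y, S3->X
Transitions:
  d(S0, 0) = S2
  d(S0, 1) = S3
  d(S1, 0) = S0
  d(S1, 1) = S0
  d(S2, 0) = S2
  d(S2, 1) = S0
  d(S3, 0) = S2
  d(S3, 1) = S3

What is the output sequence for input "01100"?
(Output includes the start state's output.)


Start: S0 (output Y)
  --0--> S2 (output Y)
  --1--> S0 (output Y)
  --1--> S3 (output X)
  --0--> S2 (output Y)
  --0--> S2 (output Y)

"YYYXYY"


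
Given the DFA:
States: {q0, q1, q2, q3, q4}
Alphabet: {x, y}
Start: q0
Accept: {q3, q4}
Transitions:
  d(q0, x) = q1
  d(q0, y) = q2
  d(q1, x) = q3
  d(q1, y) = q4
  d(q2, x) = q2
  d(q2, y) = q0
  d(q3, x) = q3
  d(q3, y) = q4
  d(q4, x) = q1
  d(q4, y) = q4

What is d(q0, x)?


Looking up transition d(q0, x)

q1


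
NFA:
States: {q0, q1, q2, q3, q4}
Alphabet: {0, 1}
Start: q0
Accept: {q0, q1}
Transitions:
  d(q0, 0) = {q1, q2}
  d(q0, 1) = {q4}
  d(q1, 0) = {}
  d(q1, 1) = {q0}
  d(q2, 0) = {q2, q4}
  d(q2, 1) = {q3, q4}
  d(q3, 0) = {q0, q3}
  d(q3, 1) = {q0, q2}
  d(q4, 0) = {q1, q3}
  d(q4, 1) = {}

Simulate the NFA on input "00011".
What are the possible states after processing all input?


Start: {q0}
  --0--> {q1, q2}
  --0--> {q2, q4}
  --0--> {q1, q2, q3, q4}
  --1--> {q0, q2, q3, q4}
  --1--> {q0, q2, q3, q4}

{q0, q2, q3, q4}


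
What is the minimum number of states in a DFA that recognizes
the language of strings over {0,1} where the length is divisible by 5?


States track (length) mod 5.
Need 5 states: one per remainder 0..4; accept = remainder 0.

5


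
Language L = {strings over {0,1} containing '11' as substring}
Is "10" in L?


'11' does not occur

No, "10" is not in L


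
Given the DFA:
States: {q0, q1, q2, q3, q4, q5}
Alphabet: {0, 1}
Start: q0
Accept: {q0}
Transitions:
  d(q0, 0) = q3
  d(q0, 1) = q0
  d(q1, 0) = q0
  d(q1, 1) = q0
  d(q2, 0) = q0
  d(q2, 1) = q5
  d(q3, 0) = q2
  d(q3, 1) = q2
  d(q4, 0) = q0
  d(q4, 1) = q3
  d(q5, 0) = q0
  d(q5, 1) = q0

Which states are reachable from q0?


BFS from q0:
  layer 0: {q0}
  layer 1: {q3}
  layer 2: {q2}
  layer 3: {q5}

{q0, q2, q3, q5}


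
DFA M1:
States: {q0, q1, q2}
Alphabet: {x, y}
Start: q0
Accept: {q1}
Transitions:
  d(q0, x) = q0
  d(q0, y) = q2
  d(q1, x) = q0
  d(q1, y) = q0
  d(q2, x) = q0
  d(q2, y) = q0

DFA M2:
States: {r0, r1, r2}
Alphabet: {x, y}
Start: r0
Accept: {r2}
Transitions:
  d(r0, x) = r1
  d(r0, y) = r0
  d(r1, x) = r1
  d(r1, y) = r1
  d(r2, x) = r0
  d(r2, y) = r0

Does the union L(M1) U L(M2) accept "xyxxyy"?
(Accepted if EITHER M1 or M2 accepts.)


M1: final=q0 accepted=False
M2: final=r1 accepted=False

No, union rejects (neither accepts)


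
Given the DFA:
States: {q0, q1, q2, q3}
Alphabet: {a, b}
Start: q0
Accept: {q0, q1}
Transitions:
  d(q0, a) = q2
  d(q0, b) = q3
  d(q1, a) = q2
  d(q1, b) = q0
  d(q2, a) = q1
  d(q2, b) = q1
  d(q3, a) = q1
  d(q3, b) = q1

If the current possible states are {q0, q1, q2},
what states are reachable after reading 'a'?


Apply transition on 'a' from each current state:
  d(q0, a) = q2
  d(q1, a) = q2
  d(q2, a) = q1

{q1, q2}


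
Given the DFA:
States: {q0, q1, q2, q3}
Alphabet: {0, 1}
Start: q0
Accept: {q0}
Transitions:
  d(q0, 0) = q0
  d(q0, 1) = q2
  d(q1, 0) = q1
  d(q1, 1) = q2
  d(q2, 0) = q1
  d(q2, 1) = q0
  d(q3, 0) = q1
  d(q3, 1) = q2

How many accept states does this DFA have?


Accept states listed: {q0}
Counting: q0(1)

1


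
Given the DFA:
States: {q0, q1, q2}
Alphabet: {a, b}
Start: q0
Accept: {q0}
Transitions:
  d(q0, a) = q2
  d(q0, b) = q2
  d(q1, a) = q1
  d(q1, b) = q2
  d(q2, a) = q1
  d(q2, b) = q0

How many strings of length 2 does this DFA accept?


Enumerating all length-2 strings:
  "aa" -> q1 [reject]
  "ab" -> q0 [accept]
  "ba" -> q1 [reject]
  "bb" -> q0 [accept]

2 out of 4


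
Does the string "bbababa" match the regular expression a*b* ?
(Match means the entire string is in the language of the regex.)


|string| = 7; first = 'b'; last = 'a'

No, "bbababa" does not match a*b*


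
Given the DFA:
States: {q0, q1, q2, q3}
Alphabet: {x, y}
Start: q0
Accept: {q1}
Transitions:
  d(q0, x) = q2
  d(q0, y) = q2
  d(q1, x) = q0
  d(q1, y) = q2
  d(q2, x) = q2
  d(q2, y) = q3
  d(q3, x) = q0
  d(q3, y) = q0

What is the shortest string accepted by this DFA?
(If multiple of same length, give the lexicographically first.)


BFS by string length (lex-first path to each state shown):
  len 0: q0<-""
  len 1: q2<-"x"
  len 2: q2<-"xx", q3<-"xy"
  len 3: q0<-"xyx", q2<-"xxx", q3<-"xxy"
  len 4: q0<-"xxyx", q2<-"xxxx", q3<-"xxxy"
  len 5: q0<-"xxxyx", q2<-"xxxxx", q3<-"xxxxy"
  len 6: q0<-"xxxxyx", q2<-"xxxxxx", q3<-"xxxxxy"
  len 7: q0<-"xxxxxyx", q2<-"xxxxxxx", q3<-"xxxxxxy"
  len 8: q0<-"xxxxxxyx", q2<-"xxxxxxxx", q3<-"xxxxxxxy"

No string accepted (empty language)


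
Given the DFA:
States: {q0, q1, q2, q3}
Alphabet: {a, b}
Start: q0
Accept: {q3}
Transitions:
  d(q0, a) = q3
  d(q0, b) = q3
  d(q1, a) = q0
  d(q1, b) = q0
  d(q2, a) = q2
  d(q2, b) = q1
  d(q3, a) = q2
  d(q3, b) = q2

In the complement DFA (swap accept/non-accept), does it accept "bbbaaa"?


Trace: q0 -> q3 -> q2 -> q1 -> q0 -> q3 -> q2
Final: q2
Original accept: {q3}
Complement: q2 is not in original accept

Yes, complement accepts (original rejects)


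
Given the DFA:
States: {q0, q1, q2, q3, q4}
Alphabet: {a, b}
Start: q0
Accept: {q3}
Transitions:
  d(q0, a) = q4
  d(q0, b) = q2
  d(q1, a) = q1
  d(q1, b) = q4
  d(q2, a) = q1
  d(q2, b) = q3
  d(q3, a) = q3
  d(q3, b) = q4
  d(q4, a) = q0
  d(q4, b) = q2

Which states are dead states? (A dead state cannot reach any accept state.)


Forward reachability from each state:
  q0 -> reaches accept state q3 (live)
  q1 -> reaches accept state q3 (live)
  q2 -> reaches accept state q3 (live)
  q3 -> reaches accept state q3 (live)
  q4 -> reaches accept state q3 (live)

None (all states can reach an accept state)


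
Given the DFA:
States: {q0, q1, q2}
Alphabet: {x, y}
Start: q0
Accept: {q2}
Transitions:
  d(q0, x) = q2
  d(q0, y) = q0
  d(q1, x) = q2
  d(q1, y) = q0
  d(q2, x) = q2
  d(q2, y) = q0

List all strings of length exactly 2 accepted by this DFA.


All strings of length 2: 4 total
Accepted: 2

"xx", "yx"


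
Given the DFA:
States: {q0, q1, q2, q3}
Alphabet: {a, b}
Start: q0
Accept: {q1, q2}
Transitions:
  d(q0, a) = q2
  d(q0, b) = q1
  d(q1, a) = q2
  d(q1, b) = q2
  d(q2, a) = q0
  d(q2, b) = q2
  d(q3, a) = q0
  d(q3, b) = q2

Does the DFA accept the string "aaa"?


Trace: q0 -> q2 -> q0 -> q2
Final state: q2
Accept states: {q1, q2}

Yes, accepted (final state q2 is an accept state)


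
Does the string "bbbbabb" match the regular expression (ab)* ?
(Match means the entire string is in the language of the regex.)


|string| = 7; first = 'b'; last = 'b'

No, "bbbbabb" does not match (ab)*


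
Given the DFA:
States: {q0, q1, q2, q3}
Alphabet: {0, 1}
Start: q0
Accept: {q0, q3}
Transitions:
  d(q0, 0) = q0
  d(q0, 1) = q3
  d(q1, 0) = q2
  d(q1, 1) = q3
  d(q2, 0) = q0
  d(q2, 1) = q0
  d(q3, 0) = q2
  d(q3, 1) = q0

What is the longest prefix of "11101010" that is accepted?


Run the DFA, marking each prefix where the state is accepting:
  "" -> q0 [accept]
  "1" -> q3 [accept]
  "11" -> q0 [accept]
  "111" -> q3 [accept]
  "1110" -> q2 [reject]
  "11101" -> q0 [accept]
  "111010" -> q0 [accept]
  "1110101" -> q3 [accept]
  "11101010" -> q2 [reject]

"1110101"


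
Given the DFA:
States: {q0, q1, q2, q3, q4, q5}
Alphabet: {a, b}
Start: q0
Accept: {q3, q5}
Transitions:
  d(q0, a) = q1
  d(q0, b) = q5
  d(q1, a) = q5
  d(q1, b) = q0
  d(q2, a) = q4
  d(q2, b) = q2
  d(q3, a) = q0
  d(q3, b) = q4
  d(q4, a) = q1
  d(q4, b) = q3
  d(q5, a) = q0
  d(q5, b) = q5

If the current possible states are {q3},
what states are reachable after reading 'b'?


Apply transition on 'b' from each current state:
  d(q3, b) = q4

{q4}


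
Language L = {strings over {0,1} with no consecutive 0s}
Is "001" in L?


'00' occurs at index 0

No, "001" is not in L


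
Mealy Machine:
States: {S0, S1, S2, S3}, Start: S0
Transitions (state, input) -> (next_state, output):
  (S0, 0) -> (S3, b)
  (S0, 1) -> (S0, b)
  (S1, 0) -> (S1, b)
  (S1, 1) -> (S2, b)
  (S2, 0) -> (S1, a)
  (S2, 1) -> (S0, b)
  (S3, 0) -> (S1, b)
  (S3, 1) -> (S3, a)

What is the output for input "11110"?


Step-by-step:
  (S0, 1) -> (S0, b)
  (S0, 1) -> (S0, b)
  (S0, 1) -> (S0, b)
  (S0, 1) -> (S0, b)
  (S0, 0) -> (S3, b)

"bbbbb"


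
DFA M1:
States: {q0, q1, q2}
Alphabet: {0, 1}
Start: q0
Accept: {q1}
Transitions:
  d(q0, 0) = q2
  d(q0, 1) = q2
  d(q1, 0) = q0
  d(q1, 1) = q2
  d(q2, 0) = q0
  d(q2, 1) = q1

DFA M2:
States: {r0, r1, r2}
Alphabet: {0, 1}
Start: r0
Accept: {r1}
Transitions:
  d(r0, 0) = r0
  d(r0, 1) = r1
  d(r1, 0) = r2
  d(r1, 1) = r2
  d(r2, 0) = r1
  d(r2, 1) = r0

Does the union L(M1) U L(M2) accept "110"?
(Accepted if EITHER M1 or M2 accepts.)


M1: final=q0 accepted=False
M2: final=r1 accepted=True

Yes, union accepts


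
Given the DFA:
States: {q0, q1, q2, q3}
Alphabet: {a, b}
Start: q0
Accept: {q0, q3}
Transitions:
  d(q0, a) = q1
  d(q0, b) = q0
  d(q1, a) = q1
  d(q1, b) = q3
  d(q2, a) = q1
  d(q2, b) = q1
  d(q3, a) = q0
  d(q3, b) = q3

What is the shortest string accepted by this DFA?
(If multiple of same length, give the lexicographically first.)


BFS by string length (lex-first path to each state shown):
  len 0: q0<-""
Found accept state at length 0.

"" (empty string)


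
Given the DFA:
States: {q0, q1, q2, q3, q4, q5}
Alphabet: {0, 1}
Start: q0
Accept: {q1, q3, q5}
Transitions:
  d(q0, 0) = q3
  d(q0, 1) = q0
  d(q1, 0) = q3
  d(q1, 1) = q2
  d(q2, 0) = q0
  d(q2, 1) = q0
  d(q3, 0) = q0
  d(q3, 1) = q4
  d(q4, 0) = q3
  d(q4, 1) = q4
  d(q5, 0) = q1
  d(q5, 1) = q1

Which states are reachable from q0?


BFS from q0:
  layer 0: {q0}
  layer 1: {q3}
  layer 2: {q4}

{q0, q3, q4}


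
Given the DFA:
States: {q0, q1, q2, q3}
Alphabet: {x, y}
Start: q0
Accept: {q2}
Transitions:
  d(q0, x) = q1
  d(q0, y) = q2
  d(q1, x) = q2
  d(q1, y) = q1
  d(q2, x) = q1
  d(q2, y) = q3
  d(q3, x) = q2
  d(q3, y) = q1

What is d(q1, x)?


Looking up transition d(q1, x)

q2


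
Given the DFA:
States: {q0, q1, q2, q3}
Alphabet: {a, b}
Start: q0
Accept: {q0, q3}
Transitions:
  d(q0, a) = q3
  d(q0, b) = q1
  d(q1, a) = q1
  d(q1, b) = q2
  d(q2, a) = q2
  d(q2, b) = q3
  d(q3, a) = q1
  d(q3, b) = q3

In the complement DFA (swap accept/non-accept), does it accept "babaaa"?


Trace: q0 -> q1 -> q1 -> q2 -> q2 -> q2 -> q2
Final: q2
Original accept: {q0, q3}
Complement: q2 is not in original accept

Yes, complement accepts (original rejects)


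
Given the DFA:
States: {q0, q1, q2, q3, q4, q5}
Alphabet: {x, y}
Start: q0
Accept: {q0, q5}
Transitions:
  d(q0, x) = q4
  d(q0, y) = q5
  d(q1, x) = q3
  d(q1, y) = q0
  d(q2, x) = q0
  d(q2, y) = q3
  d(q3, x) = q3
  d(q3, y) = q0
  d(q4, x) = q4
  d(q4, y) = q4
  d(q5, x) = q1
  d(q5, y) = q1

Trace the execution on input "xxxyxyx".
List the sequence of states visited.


Input: xxxyxyx
d(q0, x) = q4
d(q4, x) = q4
d(q4, x) = q4
d(q4, y) = q4
d(q4, x) = q4
d(q4, y) = q4
d(q4, x) = q4


q0 -> q4 -> q4 -> q4 -> q4 -> q4 -> q4 -> q4


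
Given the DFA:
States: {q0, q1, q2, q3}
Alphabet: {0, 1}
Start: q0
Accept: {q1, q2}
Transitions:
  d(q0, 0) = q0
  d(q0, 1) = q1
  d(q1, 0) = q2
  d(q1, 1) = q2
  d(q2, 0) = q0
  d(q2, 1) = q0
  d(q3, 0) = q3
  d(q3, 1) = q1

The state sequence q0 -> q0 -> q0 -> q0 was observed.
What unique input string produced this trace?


Trace back each transition to find the symbol:
  q0 --[0]--> q0
  q0 --[0]--> q0
  q0 --[0]--> q0

"000"


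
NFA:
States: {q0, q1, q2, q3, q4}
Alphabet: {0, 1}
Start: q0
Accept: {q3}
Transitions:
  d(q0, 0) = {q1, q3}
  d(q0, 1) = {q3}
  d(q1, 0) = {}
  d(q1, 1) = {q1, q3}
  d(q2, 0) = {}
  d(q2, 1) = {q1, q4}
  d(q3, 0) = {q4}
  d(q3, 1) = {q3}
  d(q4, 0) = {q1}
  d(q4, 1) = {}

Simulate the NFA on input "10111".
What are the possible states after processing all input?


Start: {q0}
  --1--> {q3}
  --0--> {q4}
  --1--> {}
  --1--> {}
  --1--> {}

{} (empty set, no valid transitions)


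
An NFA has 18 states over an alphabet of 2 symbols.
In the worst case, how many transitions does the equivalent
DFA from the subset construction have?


Subset construction: one DFA state per subset of NFA states = 2^18 = 262144 states.
Each DFA state has 2 outgoing transitions: 262144 * 2 = 524288

524288


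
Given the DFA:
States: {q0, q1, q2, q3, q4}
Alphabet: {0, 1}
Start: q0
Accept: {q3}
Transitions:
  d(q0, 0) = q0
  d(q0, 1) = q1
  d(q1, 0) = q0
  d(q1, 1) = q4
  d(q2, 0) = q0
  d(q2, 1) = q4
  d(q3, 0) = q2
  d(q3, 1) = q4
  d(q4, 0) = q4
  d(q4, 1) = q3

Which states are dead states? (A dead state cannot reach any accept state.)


Forward reachability from each state:
  q0 -> reaches accept state q3 (live)
  q1 -> reaches accept state q3 (live)
  q2 -> reaches accept state q3 (live)
  q3 -> reaches accept state q3 (live)
  q4 -> reaches accept state q3 (live)

None (all states can reach an accept state)


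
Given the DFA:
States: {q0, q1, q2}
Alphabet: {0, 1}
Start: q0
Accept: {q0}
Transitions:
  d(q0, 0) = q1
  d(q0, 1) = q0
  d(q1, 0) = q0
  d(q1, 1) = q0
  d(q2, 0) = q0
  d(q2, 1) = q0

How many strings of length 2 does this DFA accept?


Enumerating all length-2 strings:
  "00" -> q0 [accept]
  "01" -> q0 [accept]
  "10" -> q1 [reject]
  "11" -> q0 [accept]

3 out of 4


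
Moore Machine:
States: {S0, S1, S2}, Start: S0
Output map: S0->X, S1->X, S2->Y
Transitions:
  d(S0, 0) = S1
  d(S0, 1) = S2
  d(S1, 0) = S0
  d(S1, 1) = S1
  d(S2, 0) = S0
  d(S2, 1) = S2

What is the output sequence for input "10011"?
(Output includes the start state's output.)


Start: S0 (output X)
  --1--> S2 (output Y)
  --0--> S0 (output X)
  --0--> S1 (output X)
  --1--> S1 (output X)
  --1--> S1 (output X)

"XYXXXX"


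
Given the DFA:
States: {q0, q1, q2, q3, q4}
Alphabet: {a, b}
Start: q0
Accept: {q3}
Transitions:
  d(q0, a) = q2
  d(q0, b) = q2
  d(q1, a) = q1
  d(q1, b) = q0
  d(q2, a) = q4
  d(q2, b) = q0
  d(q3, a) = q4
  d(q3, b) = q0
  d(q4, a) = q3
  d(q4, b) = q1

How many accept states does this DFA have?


Accept states listed: {q3}
Counting: q3(1)

1


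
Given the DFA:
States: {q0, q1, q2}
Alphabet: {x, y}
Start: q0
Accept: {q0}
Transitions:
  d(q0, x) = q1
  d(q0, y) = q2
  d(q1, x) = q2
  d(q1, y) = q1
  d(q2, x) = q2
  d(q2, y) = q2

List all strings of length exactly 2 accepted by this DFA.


All strings of length 2: 4 total
Accepted: 0

None


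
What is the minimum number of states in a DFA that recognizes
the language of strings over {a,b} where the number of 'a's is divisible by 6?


States track (count of 'a') mod 6.
Need 6 states: one per remainder 0..5; accept = remainder 0.

6


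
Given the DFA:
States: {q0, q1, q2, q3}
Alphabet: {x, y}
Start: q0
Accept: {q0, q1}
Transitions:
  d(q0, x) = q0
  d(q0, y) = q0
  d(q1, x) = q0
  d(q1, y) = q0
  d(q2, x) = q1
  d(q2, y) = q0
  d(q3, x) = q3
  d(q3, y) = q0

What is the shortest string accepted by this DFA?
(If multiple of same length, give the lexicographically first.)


BFS by string length (lex-first path to each state shown):
  len 0: q0<-""
Found accept state at length 0.

"" (empty string)


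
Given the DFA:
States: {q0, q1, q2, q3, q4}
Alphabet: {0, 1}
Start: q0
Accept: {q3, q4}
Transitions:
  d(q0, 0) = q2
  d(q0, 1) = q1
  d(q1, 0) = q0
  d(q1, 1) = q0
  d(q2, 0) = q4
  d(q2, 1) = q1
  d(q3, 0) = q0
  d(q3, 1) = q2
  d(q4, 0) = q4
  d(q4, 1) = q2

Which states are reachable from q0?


BFS from q0:
  layer 0: {q0}
  layer 1: {q1, q2}
  layer 2: {q4}

{q0, q1, q2, q4}


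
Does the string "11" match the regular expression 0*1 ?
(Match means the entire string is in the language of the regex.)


|string| = 2; first = '1'; last = '1'

No, "11" does not match 0*1


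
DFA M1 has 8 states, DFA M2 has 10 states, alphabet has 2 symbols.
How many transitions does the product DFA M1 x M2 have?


Product DFA has 8 * 10 = 80 states.
Each has 2 transitions: 80 * 2 = 160

160


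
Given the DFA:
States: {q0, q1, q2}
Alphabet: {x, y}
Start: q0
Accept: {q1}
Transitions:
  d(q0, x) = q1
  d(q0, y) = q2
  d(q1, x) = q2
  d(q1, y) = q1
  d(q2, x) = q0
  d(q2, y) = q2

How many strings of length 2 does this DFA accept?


Enumerating all length-2 strings:
  "xx" -> q2 [reject]
  "xy" -> q1 [accept]
  "yx" -> q0 [reject]
  "yy" -> q2 [reject]

1 out of 4


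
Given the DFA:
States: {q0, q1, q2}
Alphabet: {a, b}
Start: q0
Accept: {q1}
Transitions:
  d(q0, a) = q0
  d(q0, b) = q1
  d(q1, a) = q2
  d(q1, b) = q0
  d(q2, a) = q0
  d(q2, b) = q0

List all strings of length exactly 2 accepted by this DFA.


All strings of length 2: 4 total
Accepted: 1

"ab"


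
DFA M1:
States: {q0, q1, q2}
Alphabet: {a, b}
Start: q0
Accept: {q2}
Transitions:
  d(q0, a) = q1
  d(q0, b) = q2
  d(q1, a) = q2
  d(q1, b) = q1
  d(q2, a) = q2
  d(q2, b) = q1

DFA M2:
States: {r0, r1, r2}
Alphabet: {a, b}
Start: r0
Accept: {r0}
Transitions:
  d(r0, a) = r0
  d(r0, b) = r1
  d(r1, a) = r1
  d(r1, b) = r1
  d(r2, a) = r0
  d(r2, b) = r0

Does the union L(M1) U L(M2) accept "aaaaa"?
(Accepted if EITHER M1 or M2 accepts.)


M1: final=q2 accepted=True
M2: final=r0 accepted=True

Yes, union accepts


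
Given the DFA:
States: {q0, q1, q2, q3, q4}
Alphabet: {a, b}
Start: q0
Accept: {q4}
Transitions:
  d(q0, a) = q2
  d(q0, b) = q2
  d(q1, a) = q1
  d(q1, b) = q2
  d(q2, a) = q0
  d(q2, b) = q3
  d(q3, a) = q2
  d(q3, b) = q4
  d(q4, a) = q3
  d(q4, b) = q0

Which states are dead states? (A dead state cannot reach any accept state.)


Forward reachability from each state:
  q0 -> reaches accept state q4 (live)
  q1 -> reaches accept state q4 (live)
  q2 -> reaches accept state q4 (live)
  q3 -> reaches accept state q4 (live)
  q4 -> reaches accept state q4 (live)

None (all states can reach an accept state)


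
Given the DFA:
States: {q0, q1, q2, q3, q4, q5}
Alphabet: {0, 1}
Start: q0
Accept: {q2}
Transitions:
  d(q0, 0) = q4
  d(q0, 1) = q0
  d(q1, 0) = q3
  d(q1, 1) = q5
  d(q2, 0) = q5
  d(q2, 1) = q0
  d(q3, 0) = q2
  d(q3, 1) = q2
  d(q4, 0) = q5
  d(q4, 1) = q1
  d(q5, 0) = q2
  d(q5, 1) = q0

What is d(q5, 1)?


Looking up transition d(q5, 1)

q0


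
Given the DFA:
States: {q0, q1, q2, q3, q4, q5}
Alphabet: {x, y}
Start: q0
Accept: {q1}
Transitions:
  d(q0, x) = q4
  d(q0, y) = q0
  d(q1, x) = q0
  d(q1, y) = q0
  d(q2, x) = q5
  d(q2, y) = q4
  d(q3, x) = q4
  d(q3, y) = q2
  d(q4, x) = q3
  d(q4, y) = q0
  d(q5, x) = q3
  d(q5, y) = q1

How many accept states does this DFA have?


Accept states listed: {q1}
Counting: q1(1)

1


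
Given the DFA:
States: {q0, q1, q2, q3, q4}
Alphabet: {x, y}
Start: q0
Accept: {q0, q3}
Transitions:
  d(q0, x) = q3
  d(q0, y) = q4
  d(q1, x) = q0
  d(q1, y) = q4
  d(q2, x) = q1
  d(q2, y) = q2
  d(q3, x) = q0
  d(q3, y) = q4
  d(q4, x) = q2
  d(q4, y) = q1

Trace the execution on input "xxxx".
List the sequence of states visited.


Input: xxxx
d(q0, x) = q3
d(q3, x) = q0
d(q0, x) = q3
d(q3, x) = q0


q0 -> q3 -> q0 -> q3 -> q0


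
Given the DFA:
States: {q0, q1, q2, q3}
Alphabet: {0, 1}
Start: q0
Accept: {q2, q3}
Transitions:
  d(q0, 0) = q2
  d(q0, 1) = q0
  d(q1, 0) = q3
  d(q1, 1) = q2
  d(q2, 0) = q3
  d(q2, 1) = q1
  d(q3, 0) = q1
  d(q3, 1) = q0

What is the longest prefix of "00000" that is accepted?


Run the DFA, marking each prefix where the state is accepting:
  "" -> q0 [reject]
  "0" -> q2 [accept]
  "00" -> q3 [accept]
  "000" -> q1 [reject]
  "0000" -> q3 [accept]
  "00000" -> q1 [reject]

"0000"


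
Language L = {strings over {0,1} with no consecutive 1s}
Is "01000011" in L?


'11' occurs at index 6

No, "01000011" is not in L


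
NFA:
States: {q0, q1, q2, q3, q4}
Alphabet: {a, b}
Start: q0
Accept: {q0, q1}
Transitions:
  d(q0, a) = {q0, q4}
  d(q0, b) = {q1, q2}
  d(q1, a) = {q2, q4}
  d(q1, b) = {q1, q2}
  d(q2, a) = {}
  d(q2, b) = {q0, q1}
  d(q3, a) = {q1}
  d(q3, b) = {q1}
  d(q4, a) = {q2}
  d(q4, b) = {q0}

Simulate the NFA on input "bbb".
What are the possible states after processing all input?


Start: {q0}
  --b--> {q1, q2}
  --b--> {q0, q1, q2}
  --b--> {q0, q1, q2}

{q0, q1, q2}


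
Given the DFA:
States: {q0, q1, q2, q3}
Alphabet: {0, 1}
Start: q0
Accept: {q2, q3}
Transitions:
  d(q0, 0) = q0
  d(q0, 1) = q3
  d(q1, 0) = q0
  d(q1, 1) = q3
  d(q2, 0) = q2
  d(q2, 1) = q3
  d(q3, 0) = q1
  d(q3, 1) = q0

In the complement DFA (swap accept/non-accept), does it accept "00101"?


Trace: q0 -> q0 -> q0 -> q3 -> q1 -> q3
Final: q3
Original accept: {q2, q3}
Complement: q3 is in original accept

No, complement rejects (original accepts)


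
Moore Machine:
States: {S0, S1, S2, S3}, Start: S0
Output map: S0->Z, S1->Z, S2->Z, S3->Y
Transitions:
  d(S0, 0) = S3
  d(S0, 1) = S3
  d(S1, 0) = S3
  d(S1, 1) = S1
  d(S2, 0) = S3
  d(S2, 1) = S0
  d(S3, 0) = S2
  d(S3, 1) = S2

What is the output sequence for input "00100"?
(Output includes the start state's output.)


Start: S0 (output Z)
  --0--> S3 (output Y)
  --0--> S2 (output Z)
  --1--> S0 (output Z)
  --0--> S3 (output Y)
  --0--> S2 (output Z)

"ZYZZYZ"
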